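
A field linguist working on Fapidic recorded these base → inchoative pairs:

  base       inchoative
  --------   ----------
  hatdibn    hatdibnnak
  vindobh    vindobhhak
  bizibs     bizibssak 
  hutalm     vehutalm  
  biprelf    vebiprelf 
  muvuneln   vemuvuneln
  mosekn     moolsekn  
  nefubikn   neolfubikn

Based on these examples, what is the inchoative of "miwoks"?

hatdibn and muvuneln both end in -n yet inflect differently (hatdibnnak, vemuvuneln), so the final letter is not what conditions the rule; the second-to-last letter is.
"miwoks" has second-to-last letter 'k'. The stems whose second-to-last letter is 'k' (mosekn → moolsekn, nefubikn → neolfubikn) insert -ol- after the first vowel.
The other patterns: stems whose second-to-last letter is 'b' double the final consonant and add -ak; stems whose second-to-last letter is 'l' add the prefix ve-.
So miwoks → miolwoks.

miolwoks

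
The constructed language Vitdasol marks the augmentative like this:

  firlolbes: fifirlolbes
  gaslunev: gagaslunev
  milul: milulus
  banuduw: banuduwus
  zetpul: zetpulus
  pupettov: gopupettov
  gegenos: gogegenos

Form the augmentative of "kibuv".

gaslunev and pupettov both end in -v yet inflect differently (gagaslunev, gopupettov), so the final letter is not what conditions the rule; the last vowel is.
"kibuv" has last vowel 'u'. The stems whose last vowel is 'u' (milul → milulus, banuduw → banuduwus, zetpul → zetpulus) add -us.
The other patterns: stems whose last vowel is 'e' repeat the first consonant+vowel as a prefix; stems whose last vowel is 'o' add the prefix go-.
So kibuv → kibuvus.

kibuvus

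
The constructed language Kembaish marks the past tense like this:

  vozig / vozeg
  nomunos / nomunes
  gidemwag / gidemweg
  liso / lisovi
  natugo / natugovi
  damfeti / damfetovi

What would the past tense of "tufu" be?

tufovi

nomunos and liso both have last vowel 'o' yet inflect differently (nomunes, lisovi), so the last vowel is not what conditions the rule; whether the stem ends in a vowel or a consonant is.
"tufu" ends in a vowel. The stems ending in a vowel (liso → lisovi, natugo → natugovi, damfeti → damfetovi) drop the final letter and add -ovi.
The other pattern: stems ending in a consonant change the last vowel to 'e'.
So tufu → tufovi.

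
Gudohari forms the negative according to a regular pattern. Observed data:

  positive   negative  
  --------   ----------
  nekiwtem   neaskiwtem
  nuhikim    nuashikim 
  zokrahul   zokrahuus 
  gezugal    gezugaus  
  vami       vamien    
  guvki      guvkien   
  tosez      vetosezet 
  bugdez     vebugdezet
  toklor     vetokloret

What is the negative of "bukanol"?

"bukanol" ends in -l. The stems ending in -l (zokrahul → zokrahuus, gezugal → gezugaus) drop the final letter and add -us.
So bukanol → bukanous.

bukanous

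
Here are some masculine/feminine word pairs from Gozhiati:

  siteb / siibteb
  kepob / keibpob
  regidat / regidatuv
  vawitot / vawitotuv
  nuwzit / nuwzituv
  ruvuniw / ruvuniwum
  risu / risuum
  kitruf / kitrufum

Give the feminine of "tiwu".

tiwuum

"tiwu" ends in -u. The one such stem in the data (risu → risuum) adds -um, so the same rule applies.
The other patterns: stems ending in -b insert -ib- after the first vowel; stems ending in -t add -uv.
So tiwu → tiwuum.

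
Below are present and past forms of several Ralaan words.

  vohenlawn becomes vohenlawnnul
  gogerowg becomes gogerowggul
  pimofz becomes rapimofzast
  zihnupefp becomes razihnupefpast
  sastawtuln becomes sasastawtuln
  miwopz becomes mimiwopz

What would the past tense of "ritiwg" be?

ritiwggul

vohenlawn and sastawtuln both end in -n yet inflect differently (vohenlawnnul, sasastawtuln), so the final letter is not what conditions the rule; the second-to-last letter is.
"ritiwg" has second-to-last letter 'w'. The stems whose second-to-last letter is 'w' (vohenlawn → vohenlawnnul, gogerowg → gogerowggul) double the final consonant and add -ul.
So ritiwg → ritiwggul.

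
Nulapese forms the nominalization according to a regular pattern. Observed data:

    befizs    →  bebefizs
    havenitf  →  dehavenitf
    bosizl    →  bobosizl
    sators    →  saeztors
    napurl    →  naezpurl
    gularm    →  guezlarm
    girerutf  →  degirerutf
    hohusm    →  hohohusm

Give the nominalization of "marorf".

gularm and hohusm both end in -m yet inflect differently (guezlarm, hohohusm), so the final letter is not what conditions the rule; the second-to-last letter is.
"marorf" has second-to-last letter 'r'. The stems whose second-to-last letter is 'r' (sators → saeztors, napurl → naezpurl, gularm → guezlarm) insert -ez- after the first vowel.
The other patterns: stems whose second-to-last letter is 't' add the prefix de-; stems whose second-to-last letter is 's' or 'z' repeat the first consonant+vowel as a prefix.
So marorf → maezrorf.

maezrorf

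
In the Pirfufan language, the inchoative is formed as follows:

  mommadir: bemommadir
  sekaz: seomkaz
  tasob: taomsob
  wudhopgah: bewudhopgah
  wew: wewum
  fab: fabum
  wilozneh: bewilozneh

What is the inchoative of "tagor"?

taomgor

fab and tasob both end in -b yet inflect differently (fabum, taomsob), so the final letter is not what conditions the rule; the number of vowels is.
"tagor" has 2 vowels. The stems with 2 vowels (sekaz → seomkaz, tasob → taomsob) insert -om- after the first vowel.
The other patterns: stems with 1 vowel add -um; stems with 3 vowels add the prefix be-.
So tagor → taomgor.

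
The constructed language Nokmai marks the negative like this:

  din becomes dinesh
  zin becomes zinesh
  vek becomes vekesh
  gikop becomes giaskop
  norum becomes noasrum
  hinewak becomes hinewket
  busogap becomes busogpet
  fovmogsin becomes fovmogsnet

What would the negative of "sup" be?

"sup" has 1 vowel. The stems with 1 vowel (din → dinesh, zin → zinesh, vek → vekesh) add -esh.
The other patterns: stems with 2 vowels insert -as- after the first vowel; stems with 3 vowels delete the last vowel and add -et.
So sup → supesh.

supesh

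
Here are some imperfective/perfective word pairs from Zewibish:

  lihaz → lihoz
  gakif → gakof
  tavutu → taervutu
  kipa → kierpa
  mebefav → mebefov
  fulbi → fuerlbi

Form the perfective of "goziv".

fulbi and gakif both have last vowel 'i' yet inflect differently (fuerlbi, gakof), so the last vowel is not what conditions the rule; whether the stem ends in a vowel or a consonant is.
"goziv" ends in a consonant. The stems ending in a consonant (gakif → gakof, mebefav → mebefov, lihaz → lihoz) change the last vowel to 'o'.
The other pattern: stems ending in a vowel insert -er- after the first vowel.
So goziv → gozov.

gozov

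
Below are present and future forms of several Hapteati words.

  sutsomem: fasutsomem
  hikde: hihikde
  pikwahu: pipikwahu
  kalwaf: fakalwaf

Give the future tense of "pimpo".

pipimpo

hikde and sutsomem both have last vowel 'e' yet inflect differently (hihikde, fasutsomem), so the last vowel is not what conditions the rule; whether the stem ends in a vowel or a consonant is.
"pimpo" ends in a vowel. The stems ending in a vowel (hikde → hihikde, pikwahu → pipikwahu) repeat the first consonant+vowel as a prefix.
So pimpo → pipimpo.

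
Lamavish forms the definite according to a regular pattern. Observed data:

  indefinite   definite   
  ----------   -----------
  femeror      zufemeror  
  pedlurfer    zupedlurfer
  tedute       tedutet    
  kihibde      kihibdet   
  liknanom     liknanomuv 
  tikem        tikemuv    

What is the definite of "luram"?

kihibde and tikem both have last vowel 'e' yet inflect differently (kihibdet, tikemuv), so the last vowel is not what conditions the rule; the final letter is.
"luram" ends in -m. The stems ending in -m (liknanom → liknanomuv, tikem → tikemuv) add -uv.
So luram → luramuv.

luramuv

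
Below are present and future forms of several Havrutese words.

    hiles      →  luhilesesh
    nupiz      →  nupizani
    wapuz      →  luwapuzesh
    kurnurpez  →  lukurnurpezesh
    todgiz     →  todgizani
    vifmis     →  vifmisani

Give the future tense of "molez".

"molez" has last vowel 'e'. The stems whose last vowel is 'e' (hiles → luhilesesh, kurnurpez → lukurnurpezesh) add lu- … -esh around the stem.
So molez → lumolezesh.

lumolezesh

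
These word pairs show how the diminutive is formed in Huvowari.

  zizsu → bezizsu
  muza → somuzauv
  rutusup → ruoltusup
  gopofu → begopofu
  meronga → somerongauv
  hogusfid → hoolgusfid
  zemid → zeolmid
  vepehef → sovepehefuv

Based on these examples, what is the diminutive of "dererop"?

rutusup and zizsu both have last vowel 'u' yet inflect differently (ruoltusup, bezizsu), so the last vowel is not what conditions the rule; the final letter is.
"dererop" ends in -p. The one such stem in the data (rutusup → ruoltusup) inserts -ol- after the first vowel (as do zemid, hogusfid), so the same rule applies.
The other patterns: stems ending in -u add the prefix be-; stems ending in -a or -f add so- … -uv around the stem.
So dererop → deolrerop.

deolrerop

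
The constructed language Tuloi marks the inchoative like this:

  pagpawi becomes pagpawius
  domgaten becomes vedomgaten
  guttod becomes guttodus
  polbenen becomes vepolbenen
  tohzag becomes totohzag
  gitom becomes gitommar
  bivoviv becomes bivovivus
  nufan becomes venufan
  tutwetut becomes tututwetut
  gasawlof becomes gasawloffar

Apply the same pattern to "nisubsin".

venisubsin

"nisubsin" ends in -n. The stems ending in -n (domgaten → vedomgaten, polbenen → vepolbenen, nufan → venufan) add the prefix ve-.
The other patterns: stems ending in -f or -m double the final consonant and add -ar; stems ending in -g or -t repeat the first consonant+vowel as a prefix; stems ending in -d, -i or -v add -us.
So nisubsin → venisubsin.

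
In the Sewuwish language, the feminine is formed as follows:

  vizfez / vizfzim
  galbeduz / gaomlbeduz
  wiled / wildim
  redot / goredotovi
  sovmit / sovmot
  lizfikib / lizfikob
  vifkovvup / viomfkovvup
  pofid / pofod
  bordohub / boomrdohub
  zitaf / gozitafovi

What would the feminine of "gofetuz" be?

"gofetuz" has last vowel 'u'. The stems whose last vowel is 'u' (vifkovvup → viomfkovvup, galbeduz → gaomlbeduz, bordohub → boomrdohub) insert -om- after the first vowel.
So gofetuz → goomfetuz.

goomfetuz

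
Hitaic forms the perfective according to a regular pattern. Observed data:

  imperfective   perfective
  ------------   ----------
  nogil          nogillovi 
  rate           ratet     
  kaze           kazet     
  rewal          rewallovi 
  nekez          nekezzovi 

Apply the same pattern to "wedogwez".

wedogwezzovi

nekez and kaze both have last vowel 'e' yet inflect differently (nekezzovi, kazet), so the last vowel is not what conditions the rule; whether the stem ends in a vowel or a consonant is.
"wedogwez" ends in a consonant. The stems ending in a consonant (rewal → rewallovi, nogil → nogillovi, nekez → nekezzovi) double the final consonant and add -ovi.
The other pattern: stems ending in a vowel drop the final letter and add -et.
So wedogwez → wedogwezzovi.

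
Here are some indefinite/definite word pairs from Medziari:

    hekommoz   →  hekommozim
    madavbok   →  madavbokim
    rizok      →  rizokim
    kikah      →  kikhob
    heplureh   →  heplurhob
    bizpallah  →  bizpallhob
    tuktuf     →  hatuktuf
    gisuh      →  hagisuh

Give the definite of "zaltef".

zaltfob

kikah and gisuh both end in -h yet inflect differently (kikhob, hagisuh), so the final letter is not what conditions the rule; the last vowel is.
"zaltef" has last vowel 'e'. The one such stem in the data (heplureh → heplurhob) deletes the last vowel and adds -ob (as do kikah, bizpallah), so the same rule applies.
So zaltef → zaltfob.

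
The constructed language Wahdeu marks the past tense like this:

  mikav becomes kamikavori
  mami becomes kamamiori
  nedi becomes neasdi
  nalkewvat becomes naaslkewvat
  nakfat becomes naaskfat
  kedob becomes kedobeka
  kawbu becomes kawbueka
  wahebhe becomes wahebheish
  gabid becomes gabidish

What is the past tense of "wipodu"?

wipoduish

mami and nedi both end in -i yet inflect differently (kamamiori, neasdi), so the final letter is not what conditions the rule; the first letter is.
"wipodu" begins with w-. The one such stem in the data (wahebhe → wahebheish) adds -ish, so the same rule applies.
The other patterns: stems beginning with m- add ka- … -ori around the stem; stems beginning with n- insert -as- after the first vowel; stems beginning with k- add -eka.
So wipodu → wipoduish.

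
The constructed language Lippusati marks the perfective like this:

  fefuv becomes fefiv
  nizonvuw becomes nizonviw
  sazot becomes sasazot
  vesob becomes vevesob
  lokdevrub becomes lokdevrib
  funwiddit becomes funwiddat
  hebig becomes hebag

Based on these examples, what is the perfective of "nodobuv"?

nodobiv

funwiddit and sazot both end in -t yet inflect differently (funwiddat, sasazot), so the final letter is not what conditions the rule; the last vowel is.
"nodobuv" has last vowel 'u'. The stems whose last vowel is 'u' (fefuv → fefiv, nizonvuw → nizonviw, lokdevrub → lokdevrib) change the last vowel to 'i'.
The other patterns: stems whose last vowel is 'i' change the last vowel to 'a'; stems whose last vowel is 'o' repeat the first consonant+vowel as a prefix.
So nodobuv → nodobiv.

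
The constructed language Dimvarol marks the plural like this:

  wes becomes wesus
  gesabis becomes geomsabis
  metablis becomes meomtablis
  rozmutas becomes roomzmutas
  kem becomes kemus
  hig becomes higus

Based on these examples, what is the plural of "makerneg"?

maomkerneg

"makerneg" has 3 vowels. The stems with 3 vowels (rozmutas → roomzmutas, gesabis → geomsabis, metablis → meomtablis) insert -om- after the first vowel.
So makerneg → maomkerneg.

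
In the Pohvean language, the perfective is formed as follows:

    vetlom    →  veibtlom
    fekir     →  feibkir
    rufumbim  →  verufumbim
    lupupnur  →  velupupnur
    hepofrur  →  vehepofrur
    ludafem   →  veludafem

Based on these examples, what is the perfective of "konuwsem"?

vetlom and rufumbim both end in -m yet inflect differently (veibtlom, verufumbim), so the final letter is not what conditions the rule; the number of vowels is.
"konuwsem" has 3 vowels. The stems with 3 vowels (rufumbim → verufumbim, lupupnur → velupupnur, hepofrur → vehepofrur) add the prefix ve-.
So konuwsem → vekonuwsem.

vekonuwsem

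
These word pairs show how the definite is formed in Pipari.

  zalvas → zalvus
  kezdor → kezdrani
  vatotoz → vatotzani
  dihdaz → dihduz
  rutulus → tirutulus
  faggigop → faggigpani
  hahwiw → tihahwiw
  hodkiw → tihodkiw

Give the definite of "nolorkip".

"nolorkip" has last vowel 'i'. The stems whose last vowel is 'i' (hahwiw → tihahwiw, hodkiw → tihodkiw) add the prefix ti-.
So nolorkip → tinolorkip.

tinolorkip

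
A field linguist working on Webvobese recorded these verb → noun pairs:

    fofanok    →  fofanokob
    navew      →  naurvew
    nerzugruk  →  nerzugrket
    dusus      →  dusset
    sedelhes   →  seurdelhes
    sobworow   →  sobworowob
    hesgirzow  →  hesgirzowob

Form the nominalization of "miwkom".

miwkomob

dusus and sedelhes both end in -s yet inflect differently (dusset, seurdelhes), so the final letter is not what conditions the rule; the last vowel is.
"miwkom" has last vowel 'o'. The stems whose last vowel is 'o' (hesgirzow → hesgirzowob, fofanok → fofanokob, sobworow → sobworowob) add -ob.
The other patterns: stems whose last vowel is 'u' delete the last vowel and add -et; stems whose last vowel is 'e' insert -ur- after the first vowel.
So miwkom → miwkomob.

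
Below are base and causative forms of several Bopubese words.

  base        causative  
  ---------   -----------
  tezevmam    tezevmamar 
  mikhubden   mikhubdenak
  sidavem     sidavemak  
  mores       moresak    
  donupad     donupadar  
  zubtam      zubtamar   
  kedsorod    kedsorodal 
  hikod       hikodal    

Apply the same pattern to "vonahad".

vonahadar

"vonahad" has last vowel 'a'. The stems whose last vowel is 'a' (donupad → donupadar, zubtam → zubtamar, tezevmam → tezevmamar) add -ar.
The other patterns: stems whose last vowel is 'o' add -al; stems whose last vowel is 'e' add -ak.
So vonahad → vonahadar.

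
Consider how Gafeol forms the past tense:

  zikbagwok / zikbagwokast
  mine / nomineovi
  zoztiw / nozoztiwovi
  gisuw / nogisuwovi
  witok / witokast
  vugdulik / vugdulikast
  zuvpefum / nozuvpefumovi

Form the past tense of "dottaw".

"dottaw" ends in -w. The stems ending in -w (gisuw → nogisuwovi, zoztiw → nozoztiwovi) add no- … -ovi around the stem.
The other pattern: stems ending in -k add -ast.
So dottaw → nodottawovi.

nodottawovi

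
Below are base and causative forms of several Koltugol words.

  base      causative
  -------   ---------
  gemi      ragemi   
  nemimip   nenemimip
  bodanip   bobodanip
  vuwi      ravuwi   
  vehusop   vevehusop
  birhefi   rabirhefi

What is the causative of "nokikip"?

nonokikip

nemimip and gemi both have last vowel 'i' yet inflect differently (nenemimip, ragemi), so the last vowel is not what conditions the rule; the final letter is.
"nokikip" ends in -p. The stems ending in -p (nemimip → nenemimip, vehusop → vevehusop, bodanip → bobodanip) repeat the first consonant+vowel as a prefix.
So nokikip → nonokikip.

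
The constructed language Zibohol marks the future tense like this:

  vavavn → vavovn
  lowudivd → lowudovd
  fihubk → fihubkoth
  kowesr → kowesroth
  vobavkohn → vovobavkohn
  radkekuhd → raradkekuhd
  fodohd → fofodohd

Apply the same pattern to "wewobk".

wewobkoth

vavavn and vobavkohn both end in -n yet inflect differently (vavovn, vovobavkohn), so the final letter is not what conditions the rule; the second-to-last letter is.
"wewobk" has second-to-last letter 'b'. The one such stem in the data (fihubk → fihubkoth) adds -oth, so the same rule applies.
So wewobk → wewobkoth.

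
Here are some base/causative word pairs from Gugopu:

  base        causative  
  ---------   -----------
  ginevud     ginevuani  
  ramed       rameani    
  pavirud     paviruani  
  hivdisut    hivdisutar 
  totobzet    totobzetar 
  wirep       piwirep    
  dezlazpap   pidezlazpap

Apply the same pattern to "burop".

ginevud and hivdisut both have last vowel 'u' yet inflect differently (ginevuani, hivdisutar), so the last vowel is not what conditions the rule; the final letter is.
"burop" ends in -p. The stems ending in -p (wirep → piwirep, dezlazpap → pidezlazpap) add the prefix pi-.
The other patterns: stems ending in -d drop the final letter and add -ani; stems ending in -t add -ar.
So burop → piburop.

piburop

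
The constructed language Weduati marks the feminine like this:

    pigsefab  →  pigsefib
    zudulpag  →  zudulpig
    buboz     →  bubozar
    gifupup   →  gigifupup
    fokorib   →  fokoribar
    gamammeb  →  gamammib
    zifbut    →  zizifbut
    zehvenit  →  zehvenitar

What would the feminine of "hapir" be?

hapirar

gamammeb and fokorib both end in -b yet inflect differently (gamammib, fokoribar), so the final letter is not what conditions the rule; the last vowel is.
"hapir" has last vowel 'i'. The stems whose last vowel is 'i' (fokorib → fokoribar, zehvenit → zehvenitar) add -ar.
So hapir → hapirar.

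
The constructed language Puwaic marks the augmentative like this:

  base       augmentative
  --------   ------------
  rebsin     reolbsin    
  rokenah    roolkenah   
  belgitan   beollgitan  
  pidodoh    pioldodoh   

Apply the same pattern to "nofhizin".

Every pair shown (rebsin → reolbsin, rokenah → roolkenah, belgitan → beollgitan, …) follows the same rule: insert -ol- after the first vowel.
So nofhizin → noolfhizin.

noolfhizin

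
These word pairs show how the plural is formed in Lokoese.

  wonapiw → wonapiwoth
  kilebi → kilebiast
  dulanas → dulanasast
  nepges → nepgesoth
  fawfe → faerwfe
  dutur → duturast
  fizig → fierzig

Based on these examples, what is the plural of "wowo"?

wowooth

dulanas and nepges both end in -s yet inflect differently (dulanasast, nepgesoth), so the final letter is not what conditions the rule; the first letter is.
"wowo" begins with w-. The one such stem in the data (wonapiw → wonapiwoth) adds -oth, so the same rule applies.
The other patterns: stems beginning with f- insert -er- after the first vowel; stems beginning with d- or k- add -ast.
So wowo → wowooth.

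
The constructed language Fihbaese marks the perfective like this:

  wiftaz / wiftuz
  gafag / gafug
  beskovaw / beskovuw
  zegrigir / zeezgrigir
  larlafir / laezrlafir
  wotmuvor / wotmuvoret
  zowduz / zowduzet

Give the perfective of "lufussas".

lufussus

"lufussas" has last vowel 'a'. The stems whose last vowel is 'a' (wiftaz → wiftuz, gafag → gafug, beskovaw → beskovuw) change the last vowel to 'u'.
So lufussas → lufussus.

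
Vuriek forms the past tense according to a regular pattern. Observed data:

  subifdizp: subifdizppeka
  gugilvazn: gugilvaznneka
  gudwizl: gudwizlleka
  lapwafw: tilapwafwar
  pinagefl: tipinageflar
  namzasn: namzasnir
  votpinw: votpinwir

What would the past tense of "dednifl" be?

gudwizl and pinagefl both end in -l yet inflect differently (gudwizlleka, tipinageflar), so the final letter is not what conditions the rule; the second-to-last letter is.
"dednifl" has second-to-last letter 'f'. The stems whose second-to-last letter is 'f' (lapwafw → tilapwafwar, pinagefl → tipinageflar) add ti- … -ar around the stem.
The other patterns: stems whose second-to-last letter is 'z' double the final consonant and add -eka; stems whose second-to-last letter is 'n' or 's' add -ir.
So dednifl → tidedniflar.

tidedniflar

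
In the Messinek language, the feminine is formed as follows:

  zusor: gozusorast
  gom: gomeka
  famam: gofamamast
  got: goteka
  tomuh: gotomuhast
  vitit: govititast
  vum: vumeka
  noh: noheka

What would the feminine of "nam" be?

nameka

gom and famam both end in -m yet inflect differently (gomeka, gofamamast), so the final letter is not what conditions the rule; the number of vowels is.
"nam" has 1 vowel. The stems with 1 vowel (noh → noheka, gom → gomeka, vum → vumeka) add -eka.
So nam → nameka.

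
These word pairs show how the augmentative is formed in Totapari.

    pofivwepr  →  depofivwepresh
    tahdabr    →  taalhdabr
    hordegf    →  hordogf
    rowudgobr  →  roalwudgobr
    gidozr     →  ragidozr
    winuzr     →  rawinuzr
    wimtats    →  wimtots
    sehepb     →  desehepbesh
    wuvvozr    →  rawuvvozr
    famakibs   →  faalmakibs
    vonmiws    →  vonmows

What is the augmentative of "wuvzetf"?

"wuvzetf" has second-to-last letter 't'. The one such stem in the data (wimtats → wimtots) changes the last vowel to 'o' (as do hordegf, vonmiws), so the same rule applies.
So wuvzetf → wuvzotf.

wuvzotf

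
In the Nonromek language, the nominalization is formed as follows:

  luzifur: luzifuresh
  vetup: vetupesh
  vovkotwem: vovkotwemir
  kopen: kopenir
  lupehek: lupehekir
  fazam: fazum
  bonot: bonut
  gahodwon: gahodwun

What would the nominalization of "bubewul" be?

vovkotwem and fazam both end in -m yet inflect differently (vovkotwemir, fazum), so the final letter is not what conditions the rule; the last vowel is.
"bubewul" has last vowel 'u'. The stems whose last vowel is 'u' (luzifur → luzifuresh, vetup → vetupesh) add -esh.
The other patterns: stems whose last vowel is 'e' add -ir; stems whose last vowel is 'a' or 'o' change the last vowel to 'u'.
So bubewul → bubewulesh.

bubewulesh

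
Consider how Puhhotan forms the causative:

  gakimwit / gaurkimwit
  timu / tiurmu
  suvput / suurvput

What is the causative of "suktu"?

Every pair shown (gakimwit → gaurkimwit, timu → tiurmu, suvput → suurvput) follows the same rule: insert -ur- after the first vowel.
So suktu → suurktu.

suurktu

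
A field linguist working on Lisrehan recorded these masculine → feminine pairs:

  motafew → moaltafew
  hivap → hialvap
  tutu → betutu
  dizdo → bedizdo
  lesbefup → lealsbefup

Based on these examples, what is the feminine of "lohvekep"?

loalhvekep

tutu and lesbefup both have last vowel 'u' yet inflect differently (betutu, lealsbefup), so the last vowel is not what conditions the rule; whether the stem ends in a vowel or a consonant is.
"lohvekep" ends in a consonant. The stems ending in a consonant (hivap → hialvap, motafew → moaltafew, lesbefup → lealsbefup) insert -al- after the first vowel.
So lohvekep → loalhvekep.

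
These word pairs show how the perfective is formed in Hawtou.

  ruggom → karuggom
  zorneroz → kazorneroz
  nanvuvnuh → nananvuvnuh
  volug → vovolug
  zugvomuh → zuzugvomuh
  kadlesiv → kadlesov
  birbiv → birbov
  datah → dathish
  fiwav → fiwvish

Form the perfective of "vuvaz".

"vuvaz" has last vowel 'a'. The stems whose last vowel is 'a' (datah → dathish, fiwav → fiwvish) delete the last vowel and add -ish.
So vuvaz → vuvzish.

vuvzish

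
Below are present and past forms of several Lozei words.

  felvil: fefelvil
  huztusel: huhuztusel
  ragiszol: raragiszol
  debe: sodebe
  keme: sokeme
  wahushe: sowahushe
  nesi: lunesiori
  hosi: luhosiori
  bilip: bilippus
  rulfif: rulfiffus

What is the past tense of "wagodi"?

huztusel and debe both have last vowel 'e' yet inflect differently (huhuztusel, sodebe), so the last vowel is not what conditions the rule; the final letter is.
"wagodi" ends in -i. The stems ending in -i (nesi → lunesiori, hosi → luhosiori) add lu- … -ori around the stem.
The other patterns: stems ending in -l repeat the first consonant+vowel as a prefix; stems ending in -e add the prefix so-; stems ending in -f or -p double the final consonant and add -us.
So wagodi → luwagodiori.

luwagodiori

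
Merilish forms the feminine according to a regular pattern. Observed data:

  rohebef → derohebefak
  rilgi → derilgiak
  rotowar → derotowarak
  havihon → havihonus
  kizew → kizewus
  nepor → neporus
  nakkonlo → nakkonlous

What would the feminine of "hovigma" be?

hovigmaus

rotowar and nepor both end in -r yet inflect differently (derotowarak, neporus), so the final letter is not what conditions the rule; the first letter is.
"hovigma" begins with h-. The one such stem in the data (havihon → havihonus) adds -us, so the same rule applies.
The other pattern: stems beginning with r- add de- … -ak around the stem.
So hovigma → hovigmaus.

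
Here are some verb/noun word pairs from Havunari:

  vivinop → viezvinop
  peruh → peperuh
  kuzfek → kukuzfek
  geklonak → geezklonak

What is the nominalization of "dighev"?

"dighev" has 2 vowels. The stems with 2 vowels (kuzfek → kukuzfek, peruh → peperuh) repeat the first consonant+vowel as a prefix.
So dighev → didighev.

didighev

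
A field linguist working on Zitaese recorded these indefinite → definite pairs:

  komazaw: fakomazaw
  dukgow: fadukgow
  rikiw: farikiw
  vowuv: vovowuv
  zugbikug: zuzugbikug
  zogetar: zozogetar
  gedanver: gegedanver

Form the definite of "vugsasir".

vuvugsasir

komazaw and zogetar both have last vowel 'a' yet inflect differently (fakomazaw, zozogetar), so the last vowel is not what conditions the rule; the final letter is.
"vugsasir" ends in -r. The stems ending in -r (zogetar → zozogetar, gedanver → gegedanver) repeat the first consonant+vowel as a prefix.
The other pattern: stems ending in -w add the prefix fa-.
So vugsasir → vuvugsasir.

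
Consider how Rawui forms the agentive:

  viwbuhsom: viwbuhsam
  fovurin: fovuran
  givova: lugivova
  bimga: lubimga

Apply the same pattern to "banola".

lubanola

givova and fovurin both have 3 vowels yet inflect differently (lugivova, fovuran), so the number of vowels is not what conditions the rule; the final letter is.
"banola" ends in -a. The stems ending in -a (givova → lugivova, bimga → lubimga) add the prefix lu-.
The other pattern: stems ending in -m or -n change the last vowel to 'a'.
So banola → lubanola.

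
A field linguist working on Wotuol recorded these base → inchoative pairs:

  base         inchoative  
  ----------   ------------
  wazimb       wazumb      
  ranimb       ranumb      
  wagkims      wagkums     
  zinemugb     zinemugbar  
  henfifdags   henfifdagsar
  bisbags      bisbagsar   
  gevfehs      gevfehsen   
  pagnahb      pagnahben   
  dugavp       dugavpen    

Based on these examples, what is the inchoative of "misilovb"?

misilovben

wazimb and zinemugb both end in -b yet inflect differently (wazumb, zinemugbar), so the final letter is not what conditions the rule; the second-to-last letter is.
"misilovb" has second-to-last letter 'v'. The one such stem in the data (dugavp → dugavpen) adds -en, so the same rule applies.
The other patterns: stems whose second-to-last letter is 'm' change the last vowel to 'u'; stems whose second-to-last letter is 'g' add -ar.
So misilovb → misilovben.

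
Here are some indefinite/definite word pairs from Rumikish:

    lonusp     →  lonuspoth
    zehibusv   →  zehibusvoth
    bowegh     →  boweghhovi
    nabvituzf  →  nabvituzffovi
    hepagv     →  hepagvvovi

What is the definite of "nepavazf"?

"nepavazf" has second-to-last letter 'z'. The one such stem in the data (nabvituzf → nabvituzffovi) doubles the final consonant and adds -ovi (as do bowegh, hepagv), so the same rule applies.
The other pattern: stems whose second-to-last letter is 's' add -oth.
So nepavazf → nepavazffovi.

nepavazffovi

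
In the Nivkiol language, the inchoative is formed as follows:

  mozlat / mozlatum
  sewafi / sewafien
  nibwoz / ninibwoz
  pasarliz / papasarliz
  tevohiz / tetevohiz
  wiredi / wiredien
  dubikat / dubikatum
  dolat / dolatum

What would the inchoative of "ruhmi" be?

ruhmien

"ruhmi" ends in -i. The stems ending in -i (sewafi → sewafien, wiredi → wiredien) add -en.
The other patterns: stems ending in -z repeat the first consonant+vowel as a prefix; stems ending in -t add -um.
So ruhmi → ruhmien.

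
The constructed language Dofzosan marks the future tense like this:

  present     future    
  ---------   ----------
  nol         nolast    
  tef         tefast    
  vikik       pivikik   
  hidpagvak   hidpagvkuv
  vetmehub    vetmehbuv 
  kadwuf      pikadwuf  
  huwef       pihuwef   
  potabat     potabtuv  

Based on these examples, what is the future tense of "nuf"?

nufast

tef and huwef both end in -f yet inflect differently (tefast, pihuwef), so the final letter is not what conditions the rule; the number of vowels is.
"nuf" has 1 vowel. The stems with 1 vowel (nol → nolast, tef → tefast) add -ast.
So nuf → nufast.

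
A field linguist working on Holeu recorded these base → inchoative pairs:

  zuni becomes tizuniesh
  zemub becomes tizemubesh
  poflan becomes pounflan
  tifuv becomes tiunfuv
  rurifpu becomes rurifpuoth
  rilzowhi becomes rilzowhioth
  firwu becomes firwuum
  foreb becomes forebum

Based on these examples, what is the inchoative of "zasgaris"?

tizasgarisesh

zuni and rilzowhi both end in -i yet inflect differently (tizuniesh, rilzowhioth), so the final letter is not what conditions the rule; the first letter is.
"zasgaris" begins with z-. The stems beginning with z- (zuni → tizuniesh, zemub → tizemubesh) add ti- … -esh around the stem.
So zasgaris → tizasgarisesh.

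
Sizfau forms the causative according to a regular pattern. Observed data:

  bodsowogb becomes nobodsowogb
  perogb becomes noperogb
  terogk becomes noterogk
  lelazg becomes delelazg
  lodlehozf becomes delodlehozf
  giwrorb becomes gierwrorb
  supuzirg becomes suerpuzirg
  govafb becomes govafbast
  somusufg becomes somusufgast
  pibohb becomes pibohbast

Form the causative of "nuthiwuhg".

bodsowogb and giwrorb both end in -b yet inflect differently (nobodsowogb, gierwrorb), so the final letter is not what conditions the rule; the second-to-last letter is.
"nuthiwuhg" has second-to-last letter 'h'. The one such stem in the data (pibohb → pibohbast) adds -ast, so the same rule applies.
The other patterns: stems whose second-to-last letter is 'g' add the prefix no-; stems whose second-to-last letter is 'z' add the prefix de-; stems whose second-to-last letter is 'r' insert -er- after the first vowel.
So nuthiwuhg → nuthiwuhgast.

nuthiwuhgast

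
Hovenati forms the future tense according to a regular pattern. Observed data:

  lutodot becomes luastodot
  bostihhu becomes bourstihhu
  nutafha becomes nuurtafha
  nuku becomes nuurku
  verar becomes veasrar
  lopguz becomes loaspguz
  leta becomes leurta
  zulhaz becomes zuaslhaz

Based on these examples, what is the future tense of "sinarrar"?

leta and verar both have last vowel 'a' yet inflect differently (leurta, veasrar), so the last vowel is not what conditions the rule; whether the stem ends in a vowel or a consonant is.
"sinarrar" ends in a consonant. The stems ending in a consonant (verar → veasrar, lutodot → luastodot, lopguz → loaspguz) insert -as- after the first vowel.
So sinarrar → siasnarrar.

siasnarrar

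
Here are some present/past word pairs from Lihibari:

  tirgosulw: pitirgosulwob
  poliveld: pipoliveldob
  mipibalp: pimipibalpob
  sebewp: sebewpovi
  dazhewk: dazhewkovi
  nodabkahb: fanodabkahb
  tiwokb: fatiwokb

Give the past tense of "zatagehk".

fazatagehk

mipibalp and sebewp both end in -p yet inflect differently (pimipibalpob, sebewpovi), so the final letter is not what conditions the rule; the second-to-last letter is.
"zatagehk" has second-to-last letter 'h'. The one such stem in the data (nodabkahb → fanodabkahb) adds the prefix fa-, so the same rule applies.
The other patterns: stems whose second-to-last letter is 'l' add pi- … -ob around the stem; stems whose second-to-last letter is 'w' add -ovi.
So zatagehk → fazatagehk.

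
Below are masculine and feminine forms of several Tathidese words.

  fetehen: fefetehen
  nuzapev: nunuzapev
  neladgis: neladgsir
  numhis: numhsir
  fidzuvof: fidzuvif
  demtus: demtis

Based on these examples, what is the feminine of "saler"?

sasaler

neladgis and demtus both end in -s yet inflect differently (neladgsir, demtis), so the final letter is not what conditions the rule; the last vowel is.
"saler" has last vowel 'e'. The stems whose last vowel is 'e' (fetehen → fefetehen, nuzapev → nunuzapev) repeat the first consonant+vowel as a prefix.
The other patterns: stems whose last vowel is 'i' delete the last vowel and add -ir; stems whose last vowel is 'o' or 'u' change the last vowel to 'i'.
So saler → sasaler.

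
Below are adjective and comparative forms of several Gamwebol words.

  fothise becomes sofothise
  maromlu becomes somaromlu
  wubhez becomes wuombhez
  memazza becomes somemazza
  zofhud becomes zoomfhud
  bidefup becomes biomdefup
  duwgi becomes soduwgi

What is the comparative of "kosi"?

maromlu and zofhud both have last vowel 'u' yet inflect differently (somaromlu, zoomfhud), so the last vowel is not what conditions the rule; whether the stem ends in a vowel or a consonant is.
"kosi" ends in a vowel. The stems ending in a vowel (fothise → sofothise, memazza → somemazza, duwgi → soduwgi) add the prefix so-.
The other pattern: stems ending in a consonant insert -om- after the first vowel.
So kosi → sokosi.

sokosi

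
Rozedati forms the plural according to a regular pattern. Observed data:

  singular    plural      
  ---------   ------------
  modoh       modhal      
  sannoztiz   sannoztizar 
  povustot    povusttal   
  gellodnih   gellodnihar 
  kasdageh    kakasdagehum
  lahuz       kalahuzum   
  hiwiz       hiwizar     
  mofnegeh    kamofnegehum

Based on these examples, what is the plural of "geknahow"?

"geknahow" has last vowel 'o'. The stems whose last vowel is 'o' (povustot → povusttal, modoh → modhal) delete the last vowel and add -al.
So geknahow → geknahwal.

geknahwal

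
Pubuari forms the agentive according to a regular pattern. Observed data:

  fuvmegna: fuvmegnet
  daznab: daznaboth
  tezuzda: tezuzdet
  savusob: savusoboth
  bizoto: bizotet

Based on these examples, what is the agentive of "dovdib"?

fuvmegna and daznab both have last vowel 'a' yet inflect differently (fuvmegnet, daznaboth), so the last vowel is not what conditions the rule; whether the stem ends in a vowel or a consonant is.
"dovdib" ends in a consonant. The stems ending in a consonant (daznab → daznaboth, savusob → savusoboth) add -oth.
So dovdib → dovdiboth.

dovdiboth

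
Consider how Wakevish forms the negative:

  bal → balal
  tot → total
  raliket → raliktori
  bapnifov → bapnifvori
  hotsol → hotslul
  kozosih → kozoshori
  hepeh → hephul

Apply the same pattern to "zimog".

"zimog" has 2 vowels. The stems with 2 vowels (hotsol → hotslul, hepeh → hephul) delete the last vowel and add -ul.
So zimog → zimgul.

zimgul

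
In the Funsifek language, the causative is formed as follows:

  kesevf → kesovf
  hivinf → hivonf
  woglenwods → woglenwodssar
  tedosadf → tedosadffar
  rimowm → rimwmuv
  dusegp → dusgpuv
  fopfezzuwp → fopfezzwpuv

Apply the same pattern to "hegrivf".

"hegrivf" has second-to-last letter 'v'. The one such stem in the data (kesevf → kesovf) changes the last vowel to 'o' (as does hivinf), so the same rule applies.
The other patterns: stems whose second-to-last letter is 'd' double the final consonant and add -ar; stems whose second-to-last letter is 'g' or 'w' delete the last vowel and add -uv.
So hegrivf → hegrovf.

hegrovf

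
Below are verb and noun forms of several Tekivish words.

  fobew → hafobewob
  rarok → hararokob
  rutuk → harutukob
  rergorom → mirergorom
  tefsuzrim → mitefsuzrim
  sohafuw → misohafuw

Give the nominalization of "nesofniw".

minesofniw

fobew and sohafuw both end in -w yet inflect differently (hafobewob, misohafuw), so the final letter is not what conditions the rule; the number of vowels is.
"nesofniw" has 3 vowels. The stems with 3 vowels (rergorom → mirergorom, tefsuzrim → mitefsuzrim, sohafuw → misohafuw) add the prefix mi-.
So nesofniw → minesofniw.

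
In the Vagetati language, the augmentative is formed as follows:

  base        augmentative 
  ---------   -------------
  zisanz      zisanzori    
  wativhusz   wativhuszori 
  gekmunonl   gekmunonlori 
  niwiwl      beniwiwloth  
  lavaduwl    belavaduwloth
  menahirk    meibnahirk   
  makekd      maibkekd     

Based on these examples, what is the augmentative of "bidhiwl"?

gekmunonl and niwiwl both end in -l yet inflect differently (gekmunonlori, beniwiwloth), so the final letter is not what conditions the rule; the second-to-last letter is.
"bidhiwl" has second-to-last letter 'w'. The stems whose second-to-last letter is 'w' (niwiwl → beniwiwloth, lavaduwl → belavaduwloth) add be- … -oth around the stem.
The other patterns: stems whose second-to-last letter is 'n' or 's' add -ori; stems whose second-to-last letter is 'k' or 'r' insert -ib- after the first vowel.
So bidhiwl → bebidhiwloth.

bebidhiwloth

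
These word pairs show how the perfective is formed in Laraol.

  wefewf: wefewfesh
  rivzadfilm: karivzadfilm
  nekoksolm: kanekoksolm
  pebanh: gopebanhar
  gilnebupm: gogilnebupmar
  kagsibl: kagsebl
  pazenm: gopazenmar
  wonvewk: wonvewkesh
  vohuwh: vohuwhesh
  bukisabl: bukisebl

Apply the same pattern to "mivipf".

gomivipfar

nekoksolm and pazenm both end in -m yet inflect differently (kanekoksolm, gopazenmar), so the final letter is not what conditions the rule; the second-to-last letter is.
"mivipf" has second-to-last letter 'p'. The one such stem in the data (gilnebupm → gogilnebupmar) adds go- … -ar around the stem, so the same rule applies.
The other patterns: stems whose second-to-last letter is 'b' change the last vowel to 'e'; stems whose second-to-last letter is 'w' add -esh; stems whose second-to-last letter is 'l' add the prefix ka-.
So mivipf → gomivipfar.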